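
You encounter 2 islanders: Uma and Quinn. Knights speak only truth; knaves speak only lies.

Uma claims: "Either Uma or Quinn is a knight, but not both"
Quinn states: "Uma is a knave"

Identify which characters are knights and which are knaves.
Uma is a knight.
Quinn is a knave.

Verification:
- Uma (knight) says "Either Uma or Quinn is a knight, but not both" - this is TRUE because Uma is a knight and Quinn is a knave.
- Quinn (knave) says "Uma is a knave" - this is FALSE (a lie) because Uma is a knight.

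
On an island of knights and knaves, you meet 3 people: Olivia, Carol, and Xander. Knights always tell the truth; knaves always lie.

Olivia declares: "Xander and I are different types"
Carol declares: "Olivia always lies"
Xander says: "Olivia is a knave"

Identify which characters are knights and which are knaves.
Olivia is a knight.
Carol is a knave.
Xander is a knave.

Verification:
- Olivia (knight) says "Xander and I are different types" - this is TRUE because Olivia is a knight and Xander is a knave.
- Carol (knave) says "Olivia always lies" - this is FALSE (a lie) because Olivia is a knight.
- Xander (knave) says "Olivia is a knave" - this is FALSE (a lie) because Olivia is a knight.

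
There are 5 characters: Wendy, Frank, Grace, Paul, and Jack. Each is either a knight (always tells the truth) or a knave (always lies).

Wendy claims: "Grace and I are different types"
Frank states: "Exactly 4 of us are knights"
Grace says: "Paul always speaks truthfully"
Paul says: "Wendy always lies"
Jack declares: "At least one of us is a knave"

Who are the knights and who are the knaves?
Wendy is a knight.
Frank is a knave.
Grace is a knave.
Paul is a knave.
Jack is a knight.

Verification:
- Wendy (knight) says "Grace and I are different types" - this is TRUE because Wendy is a knight and Grace is a knave.
- Frank (knave) says "Exactly 4 of us are knights" - this is FALSE (a lie) because there are 2 knights.
- Grace (knave) says "Paul always speaks truthfully" - this is FALSE (a lie) because Paul is a knave.
- Paul (knave) says "Wendy always lies" - this is FALSE (a lie) because Wendy is a knight.
- Jack (knight) says "At least one of us is a knave" - this is TRUE because Frank, Grace, and Paul are knaves.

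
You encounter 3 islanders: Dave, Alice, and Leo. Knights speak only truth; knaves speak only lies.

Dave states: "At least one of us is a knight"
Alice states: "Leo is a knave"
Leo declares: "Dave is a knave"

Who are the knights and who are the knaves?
Dave is a knight.
Alice is a knight.
Leo is a knave.

Verification:
- Dave (knight) says "At least one of us is a knight" - this is TRUE because Dave and Alice are knights.
- Alice (knight) says "Leo is a knave" - this is TRUE because Leo is a knave.
- Leo (knave) says "Dave is a knave" - this is FALSE (a lie) because Dave is a knight.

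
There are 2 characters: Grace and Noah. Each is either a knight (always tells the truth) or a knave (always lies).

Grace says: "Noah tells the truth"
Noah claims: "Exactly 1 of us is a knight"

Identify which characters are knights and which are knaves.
Grace is a knave.
Noah is a knave.

Verification:
- Grace (knave) says "Noah tells the truth" - this is FALSE (a lie) because Noah is a knave.
- Noah (knave) says "Exactly 1 of us is a knight" - this is FALSE (a lie) because there are 0 knights.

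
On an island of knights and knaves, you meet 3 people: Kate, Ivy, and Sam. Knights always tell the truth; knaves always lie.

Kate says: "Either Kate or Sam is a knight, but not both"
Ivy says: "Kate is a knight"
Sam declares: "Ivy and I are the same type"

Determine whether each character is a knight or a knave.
Kate is a knight.
Ivy is a knight.
Sam is a knave.

Verification:
- Kate (knight) says "Either Kate or Sam is a knight, but not both" - this is TRUE because Kate is a knight and Sam is a knave.
- Ivy (knight) says "Kate is a knight" - this is TRUE because Kate is a knight.
- Sam (knave) says "Ivy and I are the same type" - this is FALSE (a lie) because Sam is a knave and Ivy is a knight.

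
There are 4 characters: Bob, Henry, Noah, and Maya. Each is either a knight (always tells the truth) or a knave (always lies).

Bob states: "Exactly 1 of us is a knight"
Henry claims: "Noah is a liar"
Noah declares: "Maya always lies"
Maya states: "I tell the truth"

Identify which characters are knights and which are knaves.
Bob is a knave.
Henry is a knight.
Noah is a knave.
Maya is a knight.

Verification:
- Bob (knave) says "Exactly 1 of us is a knight" - this is FALSE (a lie) because there are 2 knights.
- Henry (knight) says "Noah is a liar" - this is TRUE because Noah is a knave.
- Noah (knave) says "Maya always lies" - this is FALSE (a lie) because Maya is a knight.
- Maya (knight) says "I tell the truth" - this is TRUE because Maya is a knight.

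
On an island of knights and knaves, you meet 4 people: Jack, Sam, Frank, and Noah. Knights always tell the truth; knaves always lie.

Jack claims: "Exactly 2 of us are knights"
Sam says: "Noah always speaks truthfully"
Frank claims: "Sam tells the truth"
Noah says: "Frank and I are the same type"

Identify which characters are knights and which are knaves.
Jack is a knave.
Sam is a knight.
Frank is a knight.
Noah is a knight.

Verification:
- Jack (knave) says "Exactly 2 of us are knights" - this is FALSE (a lie) because there are 3 knights.
- Sam (knight) says "Noah always speaks truthfully" - this is TRUE because Noah is a knight.
- Frank (knight) says "Sam tells the truth" - this is TRUE because Sam is a knight.
- Noah (knight) says "Frank and I are the same type" - this is TRUE because Noah is a knight and Frank is a knight.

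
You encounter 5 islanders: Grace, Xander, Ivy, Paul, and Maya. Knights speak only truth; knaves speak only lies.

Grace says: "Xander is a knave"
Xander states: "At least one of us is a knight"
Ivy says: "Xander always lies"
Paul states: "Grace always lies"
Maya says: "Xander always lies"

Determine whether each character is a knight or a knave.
Grace is a knave.
Xander is a knight.
Ivy is a knave.
Paul is a knight.
Maya is a knave.

Verification:
- Grace (knave) says "Xander is a knave" - this is FALSE (a lie) because Xander is a knight.
- Xander (knight) says "At least one of us is a knight" - this is TRUE because Xander and Paul are knights.
- Ivy (knave) says "Xander always lies" - this is FALSE (a lie) because Xander is a knight.
- Paul (knight) says "Grace always lies" - this is TRUE because Grace is a knave.
- Maya (knave) says "Xander always lies" - this is FALSE (a lie) because Xander is a knight.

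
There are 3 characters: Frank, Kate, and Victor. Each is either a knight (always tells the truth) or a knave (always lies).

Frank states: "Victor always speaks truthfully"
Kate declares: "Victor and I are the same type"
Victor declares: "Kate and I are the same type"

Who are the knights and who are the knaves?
Frank is a knight.
Kate is a knight.
Victor is a knight.

Verification:
- Frank (knight) says "Victor always speaks truthfully" - this is TRUE because Victor is a knight.
- Kate (knight) says "Victor and I are the same type" - this is TRUE because Kate is a knight and Victor is a knight.
- Victor (knight) says "Kate and I are the same type" - this is TRUE because Victor is a knight and Kate is a knight.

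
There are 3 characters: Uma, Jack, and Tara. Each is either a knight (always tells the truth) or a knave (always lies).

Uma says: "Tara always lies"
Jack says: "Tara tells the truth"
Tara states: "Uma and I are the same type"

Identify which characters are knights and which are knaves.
Uma is a knight.
Jack is a knave.
Tara is a knave.

Verification:
- Uma (knight) says "Tara always lies" - this is TRUE because Tara is a knave.
- Jack (knave) says "Tara tells the truth" - this is FALSE (a lie) because Tara is a knave.
- Tara (knave) says "Uma and I are the same type" - this is FALSE (a lie) because Tara is a knave and Uma is a knight.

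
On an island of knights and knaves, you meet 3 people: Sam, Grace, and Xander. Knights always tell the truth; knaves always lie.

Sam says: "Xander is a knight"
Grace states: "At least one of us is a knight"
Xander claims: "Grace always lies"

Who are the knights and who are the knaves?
Sam is a knave.
Grace is a knight.
Xander is a knave.

Verification:
- Sam (knave) says "Xander is a knight" - this is FALSE (a lie) because Xander is a knave.
- Grace (knight) says "At least one of us is a knight" - this is TRUE because Grace is a knight.
- Xander (knave) says "Grace always lies" - this is FALSE (a lie) because Grace is a knight.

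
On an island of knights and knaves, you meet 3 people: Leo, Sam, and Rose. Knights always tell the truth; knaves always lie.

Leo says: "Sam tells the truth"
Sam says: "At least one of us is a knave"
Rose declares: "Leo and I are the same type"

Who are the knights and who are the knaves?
Leo is a knight.
Sam is a knight.
Rose is a knave.

Verification:
- Leo (knight) says "Sam tells the truth" - this is TRUE because Sam is a knight.
- Sam (knight) says "At least one of us is a knave" - this is TRUE because Rose is a knave.
- Rose (knave) says "Leo and I are the same type" - this is FALSE (a lie) because Rose is a knave and Leo is a knight.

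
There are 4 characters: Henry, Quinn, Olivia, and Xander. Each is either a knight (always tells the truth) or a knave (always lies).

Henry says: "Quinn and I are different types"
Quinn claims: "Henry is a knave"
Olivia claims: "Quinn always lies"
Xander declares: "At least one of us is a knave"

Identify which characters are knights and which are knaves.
Henry is a knight.
Quinn is a knave.
Olivia is a knight.
Xander is a knight.

Verification:
- Henry (knight) says "Quinn and I are different types" - this is TRUE because Henry is a knight and Quinn is a knave.
- Quinn (knave) says "Henry is a knave" - this is FALSE (a lie) because Henry is a knight.
- Olivia (knight) says "Quinn always lies" - this is TRUE because Quinn is a knave.
- Xander (knight) says "At least one of us is a knave" - this is TRUE because Quinn is a knave.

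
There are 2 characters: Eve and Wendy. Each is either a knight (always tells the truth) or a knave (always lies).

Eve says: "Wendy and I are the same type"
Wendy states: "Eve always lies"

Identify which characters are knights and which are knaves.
Eve is a knave.
Wendy is a knight.

Verification:
- Eve (knave) says "Wendy and I are the same type" - this is FALSE (a lie) because Eve is a knave and Wendy is a knight.
- Wendy (knight) says "Eve always lies" - this is TRUE because Eve is a knave.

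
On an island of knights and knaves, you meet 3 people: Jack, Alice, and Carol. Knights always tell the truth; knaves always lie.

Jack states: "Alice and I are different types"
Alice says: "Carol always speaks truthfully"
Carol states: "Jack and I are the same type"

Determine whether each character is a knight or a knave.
Jack is a knight.
Alice is a knave.
Carol is a knave.

Verification:
- Jack (knight) says "Alice and I are different types" - this is TRUE because Jack is a knight and Alice is a knave.
- Alice (knave) says "Carol always speaks truthfully" - this is FALSE (a lie) because Carol is a knave.
- Carol (knave) says "Jack and I are the same type" - this is FALSE (a lie) because Carol is a knave and Jack is a knight.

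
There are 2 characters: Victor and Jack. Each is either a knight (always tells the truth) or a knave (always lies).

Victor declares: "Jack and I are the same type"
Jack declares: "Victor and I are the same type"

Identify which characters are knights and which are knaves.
Victor is a knight.
Jack is a knight.

Verification:
- Victor (knight) says "Jack and I are the same type" - this is TRUE because Victor is a knight and Jack is a knight.
- Jack (knight) says "Victor and I are the same type" - this is TRUE because Jack is a knight and Victor is a knight.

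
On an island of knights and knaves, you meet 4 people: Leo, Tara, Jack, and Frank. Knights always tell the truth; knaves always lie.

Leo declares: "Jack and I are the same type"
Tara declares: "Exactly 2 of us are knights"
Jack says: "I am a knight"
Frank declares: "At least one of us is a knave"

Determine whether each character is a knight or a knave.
Leo is a knight.
Tara is a knave.
Jack is a knight.
Frank is a knight.

Verification:
- Leo (knight) says "Jack and I are the same type" - this is TRUE because Leo is a knight and Jack is a knight.
- Tara (knave) says "Exactly 2 of us are knights" - this is FALSE (a lie) because there are 3 knights.
- Jack (knight) says "I am a knight" - this is TRUE because Jack is a knight.
- Frank (knight) says "At least one of us is a knave" - this is TRUE because Tara is a knave.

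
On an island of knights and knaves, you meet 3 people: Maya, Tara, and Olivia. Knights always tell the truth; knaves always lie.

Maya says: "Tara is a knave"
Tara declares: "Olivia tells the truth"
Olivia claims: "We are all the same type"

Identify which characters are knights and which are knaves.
Maya is a knight.
Tara is a knave.
Olivia is a knave.

Verification:
- Maya (knight) says "Tara is a knave" - this is TRUE because Tara is a knave.
- Tara (knave) says "Olivia tells the truth" - this is FALSE (a lie) because Olivia is a knave.
- Olivia (knave) says "We are all the same type" - this is FALSE (a lie) because Maya is a knight and Tara and Olivia are knaves.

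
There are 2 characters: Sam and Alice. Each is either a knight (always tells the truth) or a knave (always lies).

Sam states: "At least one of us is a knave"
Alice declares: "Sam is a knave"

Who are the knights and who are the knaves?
Sam is a knight.
Alice is a knave.

Verification:
- Sam (knight) says "At least one of us is a knave" - this is TRUE because Alice is a knave.
- Alice (knave) says "Sam is a knave" - this is FALSE (a lie) because Sam is a knight.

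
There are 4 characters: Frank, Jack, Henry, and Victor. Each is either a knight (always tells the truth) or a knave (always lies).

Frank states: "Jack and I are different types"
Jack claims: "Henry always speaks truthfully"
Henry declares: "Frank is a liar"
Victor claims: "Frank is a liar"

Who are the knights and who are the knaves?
Frank is a knight.
Jack is a knave.
Henry is a knave.
Victor is a knave.

Verification:
- Frank (knight) says "Jack and I are different types" - this is TRUE because Frank is a knight and Jack is a knave.
- Jack (knave) says "Henry always speaks truthfully" - this is FALSE (a lie) because Henry is a knave.
- Henry (knave) says "Frank is a liar" - this is FALSE (a lie) because Frank is a knight.
- Victor (knave) says "Frank is a liar" - this is FALSE (a lie) because Frank is a knight.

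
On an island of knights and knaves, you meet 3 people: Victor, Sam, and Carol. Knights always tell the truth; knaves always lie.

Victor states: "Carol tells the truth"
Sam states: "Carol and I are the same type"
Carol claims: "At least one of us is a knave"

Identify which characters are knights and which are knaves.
Victor is a knight.
Sam is a knave.
Carol is a knight.

Verification:
- Victor (knight) says "Carol tells the truth" - this is TRUE because Carol is a knight.
- Sam (knave) says "Carol and I are the same type" - this is FALSE (a lie) because Sam is a knave and Carol is a knight.
- Carol (knight) says "At least one of us is a knave" - this is TRUE because Sam is a knave.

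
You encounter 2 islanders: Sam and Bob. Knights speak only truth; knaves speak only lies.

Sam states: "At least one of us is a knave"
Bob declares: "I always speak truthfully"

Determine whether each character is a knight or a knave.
Sam is a knight.
Bob is a knave.

Verification:
- Sam (knight) says "At least one of us is a knave" - this is TRUE because Bob is a knave.
- Bob (knave) says "I always speak truthfully" - this is FALSE (a lie) because Bob is a knave.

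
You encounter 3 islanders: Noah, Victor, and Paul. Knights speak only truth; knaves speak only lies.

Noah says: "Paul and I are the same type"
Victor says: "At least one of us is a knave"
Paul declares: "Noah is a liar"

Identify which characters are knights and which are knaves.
Noah is a knave.
Victor is a knight.
Paul is a knight.

Verification:
- Noah (knave) says "Paul and I are the same type" - this is FALSE (a lie) because Noah is a knave and Paul is a knight.
- Victor (knight) says "At least one of us is a knave" - this is TRUE because Noah is a knave.
- Paul (knight) says "Noah is a liar" - this is TRUE because Noah is a knave.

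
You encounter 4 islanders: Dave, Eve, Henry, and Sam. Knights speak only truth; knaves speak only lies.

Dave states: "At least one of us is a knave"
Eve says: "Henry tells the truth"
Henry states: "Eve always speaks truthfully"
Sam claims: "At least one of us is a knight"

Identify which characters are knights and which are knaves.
Dave is a knight.
Eve is a knave.
Henry is a knave.
Sam is a knight.

Verification:
- Dave (knight) says "At least one of us is a knave" - this is TRUE because Eve and Henry are knaves.
- Eve (knave) says "Henry tells the truth" - this is FALSE (a lie) because Henry is a knave.
- Henry (knave) says "Eve always speaks truthfully" - this is FALSE (a lie) because Eve is a knave.
- Sam (knight) says "At least one of us is a knight" - this is TRUE because Dave and Sam are knights.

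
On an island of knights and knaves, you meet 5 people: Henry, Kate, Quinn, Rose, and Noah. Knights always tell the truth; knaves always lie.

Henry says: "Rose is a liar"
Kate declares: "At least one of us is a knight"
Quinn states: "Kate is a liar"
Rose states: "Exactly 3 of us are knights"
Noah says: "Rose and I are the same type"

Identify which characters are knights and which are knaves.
Henry is a knave.
Kate is a knight.
Quinn is a knave.
Rose is a knight.
Noah is a knight.

Verification:
- Henry (knave) says "Rose is a liar" - this is FALSE (a lie) because Rose is a knight.
- Kate (knight) says "At least one of us is a knight" - this is TRUE because Kate, Rose, and Noah are knights.
- Quinn (knave) says "Kate is a liar" - this is FALSE (a lie) because Kate is a knight.
- Rose (knight) says "Exactly 3 of us are knights" - this is TRUE because there are 3 knights.
- Noah (knight) says "Rose and I are the same type" - this is TRUE because Noah is a knight and Rose is a knight.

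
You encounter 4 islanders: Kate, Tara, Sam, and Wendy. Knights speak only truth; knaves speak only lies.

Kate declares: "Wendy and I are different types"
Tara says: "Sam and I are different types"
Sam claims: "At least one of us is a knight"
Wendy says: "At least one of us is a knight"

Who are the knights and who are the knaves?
Kate is a knave.
Tara is a knave.
Sam is a knave.
Wendy is a knave.

Verification:
- Kate (knave) says "Wendy and I are different types" - this is FALSE (a lie) because Kate is a knave and Wendy is a knave.
- Tara (knave) says "Sam and I are different types" - this is FALSE (a lie) because Tara is a knave and Sam is a knave.
- Sam (knave) says "At least one of us is a knight" - this is FALSE (a lie) because no one is a knight.
- Wendy (knave) says "At least one of us is a knight" - this is FALSE (a lie) because no one is a knight.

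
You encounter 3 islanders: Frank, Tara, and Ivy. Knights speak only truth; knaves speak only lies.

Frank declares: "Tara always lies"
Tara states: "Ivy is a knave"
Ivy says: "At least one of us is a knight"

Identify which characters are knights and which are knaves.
Frank is a knight.
Tara is a knave.
Ivy is a knight.

Verification:
- Frank (knight) says "Tara always lies" - this is TRUE because Tara is a knave.
- Tara (knave) says "Ivy is a knave" - this is FALSE (a lie) because Ivy is a knight.
- Ivy (knight) says "At least one of us is a knight" - this is TRUE because Frank and Ivy are knights.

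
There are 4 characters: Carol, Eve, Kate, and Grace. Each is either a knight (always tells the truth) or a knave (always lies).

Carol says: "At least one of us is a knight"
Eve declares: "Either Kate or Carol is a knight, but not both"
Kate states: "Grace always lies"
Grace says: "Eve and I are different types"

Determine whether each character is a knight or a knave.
Carol is a knight.
Eve is a knave.
Kate is a knight.
Grace is a knave.

Verification:
- Carol (knight) says "At least one of us is a knight" - this is TRUE because Carol and Kate are knights.
- Eve (knave) says "Either Kate or Carol is a knight, but not both" - this is FALSE (a lie) because Kate is a knight and Carol is a knight.
- Kate (knight) says "Grace always lies" - this is TRUE because Grace is a knave.
- Grace (knave) says "Eve and I are different types" - this is FALSE (a lie) because Grace is a knave and Eve is a knave.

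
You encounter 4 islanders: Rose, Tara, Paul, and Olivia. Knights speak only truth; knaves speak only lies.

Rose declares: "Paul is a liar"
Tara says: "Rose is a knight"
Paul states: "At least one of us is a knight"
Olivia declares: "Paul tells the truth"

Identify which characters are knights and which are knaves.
Rose is a knave.
Tara is a knave.
Paul is a knight.
Olivia is a knight.

Verification:
- Rose (knave) says "Paul is a liar" - this is FALSE (a lie) because Paul is a knight.
- Tara (knave) says "Rose is a knight" - this is FALSE (a lie) because Rose is a knave.
- Paul (knight) says "At least one of us is a knight" - this is TRUE because Paul and Olivia are knights.
- Olivia (knight) says "Paul tells the truth" - this is TRUE because Paul is a knight.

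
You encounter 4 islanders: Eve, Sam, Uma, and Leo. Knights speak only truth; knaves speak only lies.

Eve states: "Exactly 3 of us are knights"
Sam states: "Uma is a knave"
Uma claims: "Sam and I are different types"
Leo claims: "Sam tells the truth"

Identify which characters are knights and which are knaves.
Eve is a knave.
Sam is a knave.
Uma is a knight.
Leo is a knave.

Verification:
- Eve (knave) says "Exactly 3 of us are knights" - this is FALSE (a lie) because there are 1 knights.
- Sam (knave) says "Uma is a knave" - this is FALSE (a lie) because Uma is a knight.
- Uma (knight) says "Sam and I are different types" - this is TRUE because Uma is a knight and Sam is a knave.
- Leo (knave) says "Sam tells the truth" - this is FALSE (a lie) because Sam is a knave.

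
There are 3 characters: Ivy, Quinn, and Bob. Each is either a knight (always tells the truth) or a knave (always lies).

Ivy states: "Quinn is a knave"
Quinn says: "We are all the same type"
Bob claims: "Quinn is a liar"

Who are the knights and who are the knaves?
Ivy is a knight.
Quinn is a knave.
Bob is a knight.

Verification:
- Ivy (knight) says "Quinn is a knave" - this is TRUE because Quinn is a knave.
- Quinn (knave) says "We are all the same type" - this is FALSE (a lie) because Ivy and Bob are knights and Quinn is a knave.
- Bob (knight) says "Quinn is a liar" - this is TRUE because Quinn is a knave.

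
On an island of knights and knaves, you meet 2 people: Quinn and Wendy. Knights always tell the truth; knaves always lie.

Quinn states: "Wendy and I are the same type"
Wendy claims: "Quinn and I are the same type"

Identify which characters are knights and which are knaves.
Quinn is a knight.
Wendy is a knight.

Verification:
- Quinn (knight) says "Wendy and I are the same type" - this is TRUE because Quinn is a knight and Wendy is a knight.
- Wendy (knight) says "Quinn and I are the same type" - this is TRUE because Wendy is a knight and Quinn is a knight.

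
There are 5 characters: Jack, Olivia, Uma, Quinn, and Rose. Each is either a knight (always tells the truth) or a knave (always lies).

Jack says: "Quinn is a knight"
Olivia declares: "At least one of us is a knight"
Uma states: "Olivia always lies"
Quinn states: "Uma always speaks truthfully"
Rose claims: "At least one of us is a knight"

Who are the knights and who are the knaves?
Jack is a knave.
Olivia is a knight.
Uma is a knave.
Quinn is a knave.
Rose is a knight.

Verification:
- Jack (knave) says "Quinn is a knight" - this is FALSE (a lie) because Quinn is a knave.
- Olivia (knight) says "At least one of us is a knight" - this is TRUE because Olivia and Rose are knights.
- Uma (knave) says "Olivia always lies" - this is FALSE (a lie) because Olivia is a knight.
- Quinn (knave) says "Uma always speaks truthfully" - this is FALSE (a lie) because Uma is a knave.
- Rose (knight) says "At least one of us is a knight" - this is TRUE because Olivia and Rose are knights.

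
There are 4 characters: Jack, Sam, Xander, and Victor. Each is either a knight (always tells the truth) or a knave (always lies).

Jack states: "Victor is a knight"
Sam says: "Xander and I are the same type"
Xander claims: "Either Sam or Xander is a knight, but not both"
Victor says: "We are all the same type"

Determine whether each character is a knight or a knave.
Jack is a knave.
Sam is a knave.
Xander is a knight.
Victor is a knave.

Verification:
- Jack (knave) says "Victor is a knight" - this is FALSE (a lie) because Victor is a knave.
- Sam (knave) says "Xander and I are the same type" - this is FALSE (a lie) because Sam is a knave and Xander is a knight.
- Xander (knight) says "Either Sam or Xander is a knight, but not both" - this is TRUE because Sam is a knave and Xander is a knight.
- Victor (knave) says "We are all the same type" - this is FALSE (a lie) because Xander is a knight and Jack, Sam, and Victor are knaves.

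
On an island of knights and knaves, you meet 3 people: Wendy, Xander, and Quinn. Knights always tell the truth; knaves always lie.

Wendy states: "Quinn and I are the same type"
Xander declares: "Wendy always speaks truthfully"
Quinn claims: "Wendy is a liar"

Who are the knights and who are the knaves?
Wendy is a knave.
Xander is a knave.
Quinn is a knight.

Verification:
- Wendy (knave) says "Quinn and I are the same type" - this is FALSE (a lie) because Wendy is a knave and Quinn is a knight.
- Xander (knave) says "Wendy always speaks truthfully" - this is FALSE (a lie) because Wendy is a knave.
- Quinn (knight) says "Wendy is a liar" - this is TRUE because Wendy is a knave.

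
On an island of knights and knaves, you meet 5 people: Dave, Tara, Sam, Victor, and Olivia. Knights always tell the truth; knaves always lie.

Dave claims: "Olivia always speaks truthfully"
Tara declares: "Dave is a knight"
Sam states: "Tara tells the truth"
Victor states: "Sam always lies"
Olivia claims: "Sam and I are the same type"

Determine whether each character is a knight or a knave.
Dave is a knight.
Tara is a knight.
Sam is a knight.
Victor is a knave.
Olivia is a knight.

Verification:
- Dave (knight) says "Olivia always speaks truthfully" - this is TRUE because Olivia is a knight.
- Tara (knight) says "Dave is a knight" - this is TRUE because Dave is a knight.
- Sam (knight) says "Tara tells the truth" - this is TRUE because Tara is a knight.
- Victor (knave) says "Sam always lies" - this is FALSE (a lie) because Sam is a knight.
- Olivia (knight) says "Sam and I are the same type" - this is TRUE because Olivia is a knight and Sam is a knight.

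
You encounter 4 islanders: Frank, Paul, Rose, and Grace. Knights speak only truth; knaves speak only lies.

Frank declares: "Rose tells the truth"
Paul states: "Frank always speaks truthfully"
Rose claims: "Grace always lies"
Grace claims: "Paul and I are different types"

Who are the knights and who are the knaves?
Frank is a knave.
Paul is a knave.
Rose is a knave.
Grace is a knight.

Verification:
- Frank (knave) says "Rose tells the truth" - this is FALSE (a lie) because Rose is a knave.
- Paul (knave) says "Frank always speaks truthfully" - this is FALSE (a lie) because Frank is a knave.
- Rose (knave) says "Grace always lies" - this is FALSE (a lie) because Grace is a knight.
- Grace (knight) says "Paul and I are different types" - this is TRUE because Grace is a knight and Paul is a knave.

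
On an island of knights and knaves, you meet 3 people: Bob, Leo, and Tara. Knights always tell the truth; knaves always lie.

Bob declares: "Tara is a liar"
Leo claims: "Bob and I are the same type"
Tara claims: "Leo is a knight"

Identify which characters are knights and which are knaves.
Bob is a knight.
Leo is a knave.
Tara is a knave.

Verification:
- Bob (knight) says "Tara is a liar" - this is TRUE because Tara is a knave.
- Leo (knave) says "Bob and I are the same type" - this is FALSE (a lie) because Leo is a knave and Bob is a knight.
- Tara (knave) says "Leo is a knight" - this is FALSE (a lie) because Leo is a knave.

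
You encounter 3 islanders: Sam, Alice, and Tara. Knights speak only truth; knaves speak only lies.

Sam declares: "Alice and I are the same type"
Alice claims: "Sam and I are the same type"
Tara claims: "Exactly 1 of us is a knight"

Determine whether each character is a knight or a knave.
Sam is a knight.
Alice is a knight.
Tara is a knave.

Verification:
- Sam (knight) says "Alice and I are the same type" - this is TRUE because Sam is a knight and Alice is a knight.
- Alice (knight) says "Sam and I are the same type" - this is TRUE because Alice is a knight and Sam is a knight.
- Tara (knave) says "Exactly 1 of us is a knight" - this is FALSE (a lie) because there are 2 knights.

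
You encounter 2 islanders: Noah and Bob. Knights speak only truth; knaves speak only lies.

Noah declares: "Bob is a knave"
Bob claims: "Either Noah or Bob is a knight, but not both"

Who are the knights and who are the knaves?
Noah is a knave.
Bob is a knight.

Verification:
- Noah (knave) says "Bob is a knave" - this is FALSE (a lie) because Bob is a knight.
- Bob (knight) says "Either Noah or Bob is a knight, but not both" - this is TRUE because Noah is a knave and Bob is a knight.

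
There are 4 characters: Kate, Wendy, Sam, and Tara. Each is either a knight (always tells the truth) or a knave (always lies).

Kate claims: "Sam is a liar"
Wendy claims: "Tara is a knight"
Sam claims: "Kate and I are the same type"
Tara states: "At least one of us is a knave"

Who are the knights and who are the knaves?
Kate is a knight.
Wendy is a knight.
Sam is a knave.
Tara is a knight.

Verification:
- Kate (knight) says "Sam is a liar" - this is TRUE because Sam is a knave.
- Wendy (knight) says "Tara is a knight" - this is TRUE because Tara is a knight.
- Sam (knave) says "Kate and I are the same type" - this is FALSE (a lie) because Sam is a knave and Kate is a knight.
- Tara (knight) says "At least one of us is a knave" - this is TRUE because Sam is a knave.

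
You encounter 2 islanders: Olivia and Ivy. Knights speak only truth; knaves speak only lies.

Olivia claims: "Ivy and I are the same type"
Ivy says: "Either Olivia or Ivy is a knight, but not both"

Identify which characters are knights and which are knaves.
Olivia is a knave.
Ivy is a knight.

Verification:
- Olivia (knave) says "Ivy and I are the same type" - this is FALSE (a lie) because Olivia is a knave and Ivy is a knight.
- Ivy (knight) says "Either Olivia or Ivy is a knight, but not both" - this is TRUE because Olivia is a knave and Ivy is a knight.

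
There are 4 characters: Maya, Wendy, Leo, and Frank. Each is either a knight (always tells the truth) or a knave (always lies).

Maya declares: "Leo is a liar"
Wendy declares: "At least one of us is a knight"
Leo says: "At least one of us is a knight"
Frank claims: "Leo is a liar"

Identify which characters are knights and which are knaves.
Maya is a knave.
Wendy is a knight.
Leo is a knight.
Frank is a knave.

Verification:
- Maya (knave) says "Leo is a liar" - this is FALSE (a lie) because Leo is a knight.
- Wendy (knight) says "At least one of us is a knight" - this is TRUE because Wendy and Leo are knights.
- Leo (knight) says "At least one of us is a knight" - this is TRUE because Wendy and Leo are knights.
- Frank (knave) says "Leo is a liar" - this is FALSE (a lie) because Leo is a knight.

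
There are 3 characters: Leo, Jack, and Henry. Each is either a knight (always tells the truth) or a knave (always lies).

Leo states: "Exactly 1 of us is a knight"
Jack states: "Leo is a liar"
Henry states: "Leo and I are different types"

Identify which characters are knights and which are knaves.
Leo is a knave.
Jack is a knight.
Henry is a knight.

Verification:
- Leo (knave) says "Exactly 1 of us is a knight" - this is FALSE (a lie) because there are 2 knights.
- Jack (knight) says "Leo is a liar" - this is TRUE because Leo is a knave.
- Henry (knight) says "Leo and I are different types" - this is TRUE because Henry is a knight and Leo is a knave.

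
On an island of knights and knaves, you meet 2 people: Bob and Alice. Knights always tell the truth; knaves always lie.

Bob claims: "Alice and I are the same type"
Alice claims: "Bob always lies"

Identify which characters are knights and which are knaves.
Bob is a knave.
Alice is a knight.

Verification:
- Bob (knave) says "Alice and I are the same type" - this is FALSE (a lie) because Bob is a knave and Alice is a knight.
- Alice (knight) says "Bob always lies" - this is TRUE because Bob is a knave.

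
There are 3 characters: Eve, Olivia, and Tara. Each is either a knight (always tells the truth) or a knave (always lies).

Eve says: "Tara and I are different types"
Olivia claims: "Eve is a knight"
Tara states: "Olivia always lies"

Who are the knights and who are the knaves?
Eve is a knight.
Olivia is a knight.
Tara is a knave.

Verification:
- Eve (knight) says "Tara and I are different types" - this is TRUE because Eve is a knight and Tara is a knave.
- Olivia (knight) says "Eve is a knight" - this is TRUE because Eve is a knight.
- Tara (knave) says "Olivia always lies" - this is FALSE (a lie) because Olivia is a knight.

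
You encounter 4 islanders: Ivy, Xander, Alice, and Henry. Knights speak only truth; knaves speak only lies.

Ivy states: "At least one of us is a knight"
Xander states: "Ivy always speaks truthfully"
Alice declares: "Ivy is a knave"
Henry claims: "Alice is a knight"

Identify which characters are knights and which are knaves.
Ivy is a knight.
Xander is a knight.
Alice is a knave.
Henry is a knave.

Verification:
- Ivy (knight) says "At least one of us is a knight" - this is TRUE because Ivy and Xander are knights.
- Xander (knight) says "Ivy always speaks truthfully" - this is TRUE because Ivy is a knight.
- Alice (knave) says "Ivy is a knave" - this is FALSE (a lie) because Ivy is a knight.
- Henry (knave) says "Alice is a knight" - this is FALSE (a lie) because Alice is a knave.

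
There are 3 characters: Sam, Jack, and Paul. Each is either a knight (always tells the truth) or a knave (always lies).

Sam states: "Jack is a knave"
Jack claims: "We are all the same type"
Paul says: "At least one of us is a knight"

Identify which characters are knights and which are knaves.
Sam is a knight.
Jack is a knave.
Paul is a knight.

Verification:
- Sam (knight) says "Jack is a knave" - this is TRUE because Jack is a knave.
- Jack (knave) says "We are all the same type" - this is FALSE (a lie) because Sam and Paul are knights and Jack is a knave.
- Paul (knight) says "At least one of us is a knight" - this is TRUE because Sam and Paul are knights.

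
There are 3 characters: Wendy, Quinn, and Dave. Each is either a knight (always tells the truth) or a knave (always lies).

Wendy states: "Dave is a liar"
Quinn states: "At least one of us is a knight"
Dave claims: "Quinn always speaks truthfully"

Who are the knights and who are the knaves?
Wendy is a knave.
Quinn is a knight.
Dave is a knight.

Verification:
- Wendy (knave) says "Dave is a liar" - this is FALSE (a lie) because Dave is a knight.
- Quinn (knight) says "At least one of us is a knight" - this is TRUE because Quinn and Dave are knights.
- Dave (knight) says "Quinn always speaks truthfully" - this is TRUE because Quinn is a knight.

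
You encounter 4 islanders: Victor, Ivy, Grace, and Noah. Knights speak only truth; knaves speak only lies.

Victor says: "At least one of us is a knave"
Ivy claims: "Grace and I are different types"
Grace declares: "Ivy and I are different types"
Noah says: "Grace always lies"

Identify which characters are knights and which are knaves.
Victor is a knight.
Ivy is a knave.
Grace is a knave.
Noah is a knight.

Verification:
- Victor (knight) says "At least one of us is a knave" - this is TRUE because Ivy and Grace are knaves.
- Ivy (knave) says "Grace and I are different types" - this is FALSE (a lie) because Ivy is a knave and Grace is a knave.
- Grace (knave) says "Ivy and I are different types" - this is FALSE (a lie) because Grace is a knave and Ivy is a knave.
- Noah (knight) says "Grace always lies" - this is TRUE because Grace is a knave.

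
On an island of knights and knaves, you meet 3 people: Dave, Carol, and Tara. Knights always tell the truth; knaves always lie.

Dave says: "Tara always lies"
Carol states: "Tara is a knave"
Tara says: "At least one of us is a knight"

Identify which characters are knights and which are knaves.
Dave is a knave.
Carol is a knave.
Tara is a knight.

Verification:
- Dave (knave) says "Tara always lies" - this is FALSE (a lie) because Tara is a knight.
- Carol (knave) says "Tara is a knave" - this is FALSE (a lie) because Tara is a knight.
- Tara (knight) says "At least one of us is a knight" - this is TRUE because Tara is a knight.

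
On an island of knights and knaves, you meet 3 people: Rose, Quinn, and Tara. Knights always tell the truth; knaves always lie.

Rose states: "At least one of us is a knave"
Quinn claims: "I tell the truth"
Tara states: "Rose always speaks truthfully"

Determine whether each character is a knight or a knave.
Rose is a knight.
Quinn is a knave.
Tara is a knight.

Verification:
- Rose (knight) says "At least one of us is a knave" - this is TRUE because Quinn is a knave.
- Quinn (knave) says "I tell the truth" - this is FALSE (a lie) because Quinn is a knave.
- Tara (knight) says "Rose always speaks truthfully" - this is TRUE because Rose is a knight.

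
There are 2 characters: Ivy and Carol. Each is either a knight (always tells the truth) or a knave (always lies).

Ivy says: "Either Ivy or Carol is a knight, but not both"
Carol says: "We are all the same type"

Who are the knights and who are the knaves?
Ivy is a knight.
Carol is a knave.

Verification:
- Ivy (knight) says "Either Ivy or Carol is a knight, but not both" - this is TRUE because Ivy is a knight and Carol is a knave.
- Carol (knave) says "We are all the same type" - this is FALSE (a lie) because Ivy is a knight and Carol is a knave.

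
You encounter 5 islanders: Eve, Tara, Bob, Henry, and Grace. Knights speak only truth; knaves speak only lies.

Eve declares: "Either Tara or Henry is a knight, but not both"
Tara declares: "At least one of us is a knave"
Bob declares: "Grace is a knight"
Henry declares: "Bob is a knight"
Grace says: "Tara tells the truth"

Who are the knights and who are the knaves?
Eve is a knave.
Tara is a knight.
Bob is a knight.
Henry is a knight.
Grace is a knight.

Verification:
- Eve (knave) says "Either Tara or Henry is a knight, but not both" - this is FALSE (a lie) because Tara is a knight and Henry is a knight.
- Tara (knight) says "At least one of us is a knave" - this is TRUE because Eve is a knave.
- Bob (knight) says "Grace is a knight" - this is TRUE because Grace is a knight.
- Henry (knight) says "Bob is a knight" - this is TRUE because Bob is a knight.
- Grace (knight) says "Tara tells the truth" - this is TRUE because Tara is a knight.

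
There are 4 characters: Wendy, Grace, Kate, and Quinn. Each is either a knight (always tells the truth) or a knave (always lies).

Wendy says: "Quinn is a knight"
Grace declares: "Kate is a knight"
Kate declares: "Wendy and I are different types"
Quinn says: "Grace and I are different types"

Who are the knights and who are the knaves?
Wendy is a knave.
Grace is a knave.
Kate is a knave.
Quinn is a knave.

Verification:
- Wendy (knave) says "Quinn is a knight" - this is FALSE (a lie) because Quinn is a knave.
- Grace (knave) says "Kate is a knight" - this is FALSE (a lie) because Kate is a knave.
- Kate (knave) says "Wendy and I are different types" - this is FALSE (a lie) because Kate is a knave and Wendy is a knave.
- Quinn (knave) says "Grace and I are different types" - this is FALSE (a lie) because Quinn is a knave and Grace is a knave.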